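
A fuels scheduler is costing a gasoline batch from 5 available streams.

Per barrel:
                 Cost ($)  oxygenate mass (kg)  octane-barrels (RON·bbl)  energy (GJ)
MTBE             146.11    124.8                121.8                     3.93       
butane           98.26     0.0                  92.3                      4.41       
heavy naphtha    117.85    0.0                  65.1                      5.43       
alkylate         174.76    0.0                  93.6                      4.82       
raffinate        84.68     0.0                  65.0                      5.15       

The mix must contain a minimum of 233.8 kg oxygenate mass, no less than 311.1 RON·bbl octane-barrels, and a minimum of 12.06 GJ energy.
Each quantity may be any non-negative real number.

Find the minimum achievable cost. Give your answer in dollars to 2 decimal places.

Let x1 = barrels of MTBE, x2 = barrels of butane, x3 = barrels of heavy naphtha, x4 = barrels of alkylate, x5 = barrels of raffinate.
Minimise 146.11x1 + 98.26x2 + 117.85x3 + 174.76x4 + 84.68x5 subject to:
  124.8x1 ≥ 233.8   (oxygenate mass)
  121.8x1 + 92.3x2 + 65.1x3 + 93.6x4 + 65x5 ≥ 311.1   (octane-barrels)
  3.93x1 + 4.41x2 + 5.43x3 + 4.82x4 + 5.15x5 ≥ 12.06   (energy)
  x1, x2, x3, x4, x5 ≥ 0.
The minimum-cost mix takes nothing from heavy naphtha, alkylate — only MTBE, butane, raffinate. Binding constraints: oxygenate mass, octane-barrels, energy.
Optimal quantities: MTBE = 1.8734 barrels, butane = 0.64495 barrels, raffinate = 0.35987 barrels.
Cost = 146.11·1.8734 + 98.26·0.64495 + 84.68·0.35987 = 367.5691.

$367.57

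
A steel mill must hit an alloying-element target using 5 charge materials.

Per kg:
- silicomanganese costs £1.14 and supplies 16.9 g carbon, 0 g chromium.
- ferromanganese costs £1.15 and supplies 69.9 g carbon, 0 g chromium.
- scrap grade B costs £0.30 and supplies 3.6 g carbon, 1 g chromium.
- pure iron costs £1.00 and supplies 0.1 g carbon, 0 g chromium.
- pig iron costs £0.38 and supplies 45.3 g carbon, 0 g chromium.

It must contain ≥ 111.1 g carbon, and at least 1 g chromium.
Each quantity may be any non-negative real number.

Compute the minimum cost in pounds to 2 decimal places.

Let x1 = kg of silicomanganese, x2 = kg of ferromanganese, x3 = kg of scrap grade B, x4 = kg of pure iron, x5 = kg of pig iron.
min 1.14x1 + 1.15x2 + 0.3x3 + 1x4 + 0.38x5 subject to:
  16.9x1 + 69.9x2 + 3.6x3 + 0.1x4 + 45.3x5 ≥ 111.1   (carbon)
  1x3 ≥ 1   (chromium)
  x1, x2, x3, x4, x5 ≥ 0.
The cheapest feasible vertex uses only scrap grade B, pig iron; silicomanganese, ferromanganese, pure iron are not used. Binding constraints: carbon and chromium.
Solving gives x3 = 1, x5 = 2.373.
Total cost: 0.3·1 + 0.38·2.373 = 1.2017.

£1.20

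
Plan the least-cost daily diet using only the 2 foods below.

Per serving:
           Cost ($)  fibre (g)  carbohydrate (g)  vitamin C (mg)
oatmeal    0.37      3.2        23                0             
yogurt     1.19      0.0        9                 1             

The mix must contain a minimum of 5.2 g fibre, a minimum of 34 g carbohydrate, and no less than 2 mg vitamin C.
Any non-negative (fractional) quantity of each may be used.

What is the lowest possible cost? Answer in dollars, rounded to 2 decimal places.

Treat it as an LP. Let x1 = servings of oatmeal, x2 = servings of yogurt.
Minimize 0.37x1 + 1.19x2 with:
  3.2x1 ≥ 5.2   (fibre)
  23x1 + 9x2 ≥ 34   (carbohydrate)
  1x2 ≥ 2   (vitamin C)
  x1, x2 ≥ 0.
Both inputs are positive at the optimum. There the fibre and vitamin C constraints are tight.
Solving gives x1 = 1.625, x2 = 2.
Hence cost = 0.37·1.625 + 1.19·2 = $2.9813.

$2.98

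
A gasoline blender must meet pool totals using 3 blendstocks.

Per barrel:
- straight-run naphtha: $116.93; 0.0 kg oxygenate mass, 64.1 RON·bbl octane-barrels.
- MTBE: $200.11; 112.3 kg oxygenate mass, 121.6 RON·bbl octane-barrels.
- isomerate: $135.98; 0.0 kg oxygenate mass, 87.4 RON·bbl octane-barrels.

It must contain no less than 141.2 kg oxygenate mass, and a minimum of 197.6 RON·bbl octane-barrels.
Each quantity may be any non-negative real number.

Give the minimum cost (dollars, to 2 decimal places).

$321.16

Let x1 = barrels of straight-run naphtha, x2 = barrels of MTBE, x3 = barrels of isomerate.
min 116.93x1 + 200.11x2 + 135.98x3 subject to:
  112.3x2 ≥ 141.2   (oxygenate mass)
  64.1x1 + 121.6x2 + 87.4x3 ≥ 197.6   (octane-barrels)
  x1, x2, x3 ≥ 0.
The optimal basis is {MTBE, isomerate}; straight-run naphtha drops out. The oxygenate mass and octane-barrels requirements are met with equality.
Solving gives x2 = 1.25735, x3 = 0.511518.
Objective = 200.11·1.25735 + 135.98·0.511518 = 321.1645.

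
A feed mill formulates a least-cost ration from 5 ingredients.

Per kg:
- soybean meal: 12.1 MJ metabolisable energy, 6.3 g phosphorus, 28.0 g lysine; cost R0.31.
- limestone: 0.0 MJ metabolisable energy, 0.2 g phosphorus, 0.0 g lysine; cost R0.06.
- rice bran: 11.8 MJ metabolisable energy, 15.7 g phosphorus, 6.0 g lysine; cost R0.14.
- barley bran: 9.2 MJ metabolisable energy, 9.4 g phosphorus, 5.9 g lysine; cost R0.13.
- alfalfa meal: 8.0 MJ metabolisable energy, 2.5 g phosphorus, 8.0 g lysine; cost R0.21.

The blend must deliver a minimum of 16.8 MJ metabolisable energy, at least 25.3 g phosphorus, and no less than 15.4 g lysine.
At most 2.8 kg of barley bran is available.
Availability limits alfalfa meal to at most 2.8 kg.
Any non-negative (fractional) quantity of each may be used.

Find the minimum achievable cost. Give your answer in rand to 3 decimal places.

R0.282

Let x1 = kg of soybean meal, x2 = kg of limestone, x3 = kg of rice bran, x4 = kg of barley bran, x5 = kg of alfalfa meal.
Minimize 0.31x1 + 0.06x2 + 0.14x3 + 0.13x4 + 0.21x5 subject to:
  12.1x1 + 11.8x3 + 9.2x4 + 8x5 ≥ 16.8   (metabolisable energy)
  6.3x1 + 0.2x2 + 15.7x3 + 9.4x4 + 2.5x5 ≥ 25.3   (phosphorus)
  28x1 + 6x3 + 5.9x4 + 8x5 ≥ 15.4   (lysine)
  x4 ≤ 2.8
  x5 ≤ 2.8
  x1, x2, x3, x4, x5 ≥ 0.
The optimal basis is {soybean meal, rice bran}; limestone, barley bran, alfalfa meal drop out. The phosphorus and lysine requirements are met with equality.
That vertex is x1 = 0.2239, x3 = 1.522.
Cost = 0.31·0.2239 + 0.14·1.522 = 0.28249.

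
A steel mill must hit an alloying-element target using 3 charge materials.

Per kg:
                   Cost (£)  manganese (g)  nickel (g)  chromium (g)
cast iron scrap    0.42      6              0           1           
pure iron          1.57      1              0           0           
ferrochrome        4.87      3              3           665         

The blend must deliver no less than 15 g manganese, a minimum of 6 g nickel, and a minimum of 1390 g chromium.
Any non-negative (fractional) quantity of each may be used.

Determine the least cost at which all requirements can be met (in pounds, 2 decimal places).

Set it up as a linear program. Let x1 = kg of cast iron scrap, x2 = kg of pure iron, x3 = kg of ferrochrome.
min 0.42x1 + 1.57x2 + 4.87x3 subject to:
  6x1 + 1x2 + 3x3 ≥ 15   (manganese)
  3x3 ≥ 6   (nickel)
  1x1 + 665x3 ≥ 1390   (chromium)
  x1, x2, x3 ≥ 0.
At the optimum only cast iron scrap, ferrochrome are positive (pure iron = 0). Binding constraints: manganese and chromium.
So cast iron scrap = 1.456 kg, ferrochrome = 2.088 kg.
Objective = 0.42·1.456 + 4.87·2.088 = 10.7801.

£10.78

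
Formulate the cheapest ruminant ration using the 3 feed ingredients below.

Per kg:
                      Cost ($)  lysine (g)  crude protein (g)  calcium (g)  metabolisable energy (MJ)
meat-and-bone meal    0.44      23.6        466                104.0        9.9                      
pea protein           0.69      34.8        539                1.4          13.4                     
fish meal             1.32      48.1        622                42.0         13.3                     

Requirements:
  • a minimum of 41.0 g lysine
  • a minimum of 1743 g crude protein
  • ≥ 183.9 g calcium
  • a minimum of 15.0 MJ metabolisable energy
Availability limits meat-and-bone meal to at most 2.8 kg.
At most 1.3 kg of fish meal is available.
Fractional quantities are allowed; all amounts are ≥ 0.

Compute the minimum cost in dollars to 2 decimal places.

$1.79

Let x1 = kg of meat-and-bone meal, x2 = kg of pea protein, x3 = kg of fish meal.
Minimize 0.44x1 + 0.69x2 + 1.32x3 s.t.:
  23.6x1 + 34.8x2 + 48.1x3 ≥ 41   (lysine)
  466x1 + 539x2 + 622x3 ≥ 1743   (crude protein)
  104x1 + 1.4x2 + 42x3 ≥ 183.9   (calcium)
  9.9x1 + 13.4x2 + 13.3x3 ≥ 15   (metabolisable energy)
  x1 ≤ 2.8
  x3 ≤ 1.3
  x1, x2, x3 ≥ 0.
The cheapest feasible vertex uses only meat-and-bone meal, pea protein; fish meal is not used. There the crude protein and the meat-and-bone meal cap constraints are tight.
Solving gives x1 = 2.8, x2 = 0.813.
Objective = 0.44·2.8 + 0.69·0.813 = 1.7930.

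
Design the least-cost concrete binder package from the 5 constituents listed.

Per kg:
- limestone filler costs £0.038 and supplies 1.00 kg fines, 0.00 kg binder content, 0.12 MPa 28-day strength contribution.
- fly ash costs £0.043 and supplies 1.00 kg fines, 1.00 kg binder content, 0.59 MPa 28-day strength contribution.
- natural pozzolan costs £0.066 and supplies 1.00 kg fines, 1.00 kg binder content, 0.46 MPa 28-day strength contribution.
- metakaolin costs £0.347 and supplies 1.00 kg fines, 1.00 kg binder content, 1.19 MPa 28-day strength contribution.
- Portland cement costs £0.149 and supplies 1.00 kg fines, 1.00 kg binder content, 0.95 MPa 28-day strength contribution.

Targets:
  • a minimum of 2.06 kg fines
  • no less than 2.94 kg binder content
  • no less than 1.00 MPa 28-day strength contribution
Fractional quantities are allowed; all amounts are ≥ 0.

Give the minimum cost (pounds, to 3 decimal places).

£0.126

Set it up as a linear program. Let x1 = kg of limestone filler, x2 = kg of fly ash, x3 = kg of natural pozzolan, x4 = kg of metakaolin, x5 = kg of Portland cement.
Minimize 0.038x1 + 0.043x2 + 0.066x3 + 0.347x4 + 0.149x5 s.t.:
  1x1 + 1x2 + 1x3 + 1x4 + 1x5 ≥ 2.06   (fines)
  1x2 + 1x3 + 1x4 + 1x5 ≥ 2.94   (binder content)
  0.12x1 + 0.59x2 + 0.46x3 + 1.19x4 + 0.95x5 ≥ 1   (28-day strength contribution)
  x1, x2, x3, x4, x5 ≥ 0.
At the optimum only fly ash is positive (limestone filler, natural pozzolan, metakaolin, Portland cement = 0). The binder content requirement is met with equality.
So fly ash = 2.94 kg.
Total cost: 0.043·2.94 = 0.12642.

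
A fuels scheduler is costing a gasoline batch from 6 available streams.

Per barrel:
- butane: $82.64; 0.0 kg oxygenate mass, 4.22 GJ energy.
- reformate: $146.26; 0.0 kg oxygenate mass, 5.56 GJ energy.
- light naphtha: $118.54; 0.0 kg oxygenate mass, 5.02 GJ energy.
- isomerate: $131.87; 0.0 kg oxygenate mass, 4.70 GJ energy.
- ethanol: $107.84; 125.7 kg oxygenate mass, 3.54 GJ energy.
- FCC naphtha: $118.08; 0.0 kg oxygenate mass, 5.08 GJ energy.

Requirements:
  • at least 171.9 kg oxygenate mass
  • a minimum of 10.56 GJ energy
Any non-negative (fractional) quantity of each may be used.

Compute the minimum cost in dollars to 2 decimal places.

$259.47

Let x1 = barrels of butane, x2 = barrels of reformate, x3 = barrels of light naphtha, x4 = barrels of isomerate, x5 = barrels of ethanol, x6 = barrels of FCC naphtha.
Minimize 82.64x1 + 146.26x2 + 118.54x3 + 131.87x4 + 107.84x5 + 118.08x6 subject to:
  125.7x5 ≥ 171.9   (oxygenate mass)
  4.22x1 + 5.56x2 + 5.02x3 + 4.7x4 + 3.54x5 + 5.08x6 ≥ 10.56   (energy)
  x1, x2, x3, x4, x5, x6 ≥ 0.
At the optimum only butane, ethanol are positive (reformate, light naphtha, isomerate, FCC naphtha = 0). The oxygenate mass and energy requirements are met with equality.
Optimal quantities: butane = 1.35519 barrels, ethanol = 1.36754 barrels.
Total cost: 82.64·1.35519 + 107.84·1.36754 = 259.4684.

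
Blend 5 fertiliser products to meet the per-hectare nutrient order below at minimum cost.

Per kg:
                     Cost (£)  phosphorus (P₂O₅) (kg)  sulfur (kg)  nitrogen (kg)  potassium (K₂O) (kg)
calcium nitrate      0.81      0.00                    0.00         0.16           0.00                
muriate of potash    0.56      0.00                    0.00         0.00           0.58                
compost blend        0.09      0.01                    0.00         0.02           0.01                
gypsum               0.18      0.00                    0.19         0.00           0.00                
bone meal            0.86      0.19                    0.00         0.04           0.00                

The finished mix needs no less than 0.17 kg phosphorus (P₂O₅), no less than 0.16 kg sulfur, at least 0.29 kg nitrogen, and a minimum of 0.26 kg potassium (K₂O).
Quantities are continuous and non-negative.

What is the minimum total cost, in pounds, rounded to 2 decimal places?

£1.67

Set it up as a linear program. Let x1 = kg of calcium nitrate, x2 = kg of muriate of potash, x3 = kg of compost blend, x4 = kg of gypsum, x5 = kg of bone meal.
min 0.81x1 + 0.56x2 + 0.09x3 + 0.18x4 + 0.86x5 with:
  0.01x3 + 0.19x5 ≥ 0.17   (phosphorus (P₂O₅))
  0.19x4 ≥ 0.16   (sulfur)
  0.16x1 + 0.02x3 + 0.04x5 ≥ 0.29   (nitrogen)
  0.58x2 + 0.01x3 ≥ 0.26   (potassium (K₂O))
  x1, x2, x3, x4, x5 ≥ 0.
The optimal basis is {muriate of potash, compost blend, gypsum, bone meal}; calcium nitrate drops out. Binding constraints: phosphorus (P₂O₅), sulfur, nitrogen, potassium (K₂O).
So muriate of potash = 0.2033 kg, compost blend = 14.21 kg, gypsum = 0.8421 kg, bone meal = 0.1471 kg.
Objective = 0.56·0.2033 + 0.09·14.21 + 0.18·0.8421 + 0.86·0.1471 = 1.6708.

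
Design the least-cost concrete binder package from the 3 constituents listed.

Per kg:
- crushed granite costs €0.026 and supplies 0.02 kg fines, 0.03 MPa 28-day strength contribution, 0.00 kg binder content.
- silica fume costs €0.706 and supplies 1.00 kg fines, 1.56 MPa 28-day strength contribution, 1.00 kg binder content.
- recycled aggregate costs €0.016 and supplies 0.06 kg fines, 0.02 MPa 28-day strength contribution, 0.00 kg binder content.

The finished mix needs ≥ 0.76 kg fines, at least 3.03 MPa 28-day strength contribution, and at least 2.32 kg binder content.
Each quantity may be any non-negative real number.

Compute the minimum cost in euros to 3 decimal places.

Set it up as a linear program. Let x1 = kg of crushed granite, x2 = kg of silica fume, x3 = kg of recycled aggregate.
min 0.026x1 + 0.706x2 + 0.016x3 with:
  0.02x1 + 1x2 + 0.06x3 ≥ 0.76   (fines)
  0.03x1 + 1.56x2 + 0.02x3 ≥ 3.03   (28-day strength contribution)
  1x2 ≥ 2.32   (binder content)
  x1, x2, x3 ≥ 0.
The minimum-cost mix takes nothing from crushed granite, recycled aggregate — only silica fume. The binder content requirement is met with equality.
That vertex is x2 = 2.32.
Cost = 0.706·2.32 = 1.63792.

€1.638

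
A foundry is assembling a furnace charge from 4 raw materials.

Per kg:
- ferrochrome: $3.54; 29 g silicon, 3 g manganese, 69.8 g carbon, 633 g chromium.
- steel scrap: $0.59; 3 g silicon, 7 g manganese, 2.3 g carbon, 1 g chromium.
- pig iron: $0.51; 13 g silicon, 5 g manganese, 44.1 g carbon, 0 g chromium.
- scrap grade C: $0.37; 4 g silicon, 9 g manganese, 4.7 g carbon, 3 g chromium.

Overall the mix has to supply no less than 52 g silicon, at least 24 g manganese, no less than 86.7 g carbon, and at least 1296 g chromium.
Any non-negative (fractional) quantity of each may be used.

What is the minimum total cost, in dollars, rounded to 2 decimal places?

Let x1 = kg of ferrochrome, x2 = kg of steel scrap, x3 = kg of pig iron, x4 = kg of scrap grade C.
Minimise 3.54x1 + 0.59x2 + 0.51x3 + 0.37x4 s.t.:
  29x1 + 3x2 + 13x3 + 4x4 ≥ 52   (silicon)
  3x1 + 7x2 + 5x3 + 9x4 ≥ 24   (manganese)
  69.8x1 + 2.3x2 + 44.1x3 + 4.7x4 ≥ 86.7   (carbon)
  633x1 + 1x2 + 3x4 ≥ 1296   (chromium)
  x1, x2, x3, x4 ≥ 0.
The cheapest feasible vertex uses only ferrochrome, scrap grade C; steel scrap, pig iron are not used. Binding constraints: manganese and chromium.
So ferrochrome = 2.038 kg, scrap grade C = 1.987 kg.
Objective = 3.54·2.038 + 0.37·1.987 = 7.9497.

$7.95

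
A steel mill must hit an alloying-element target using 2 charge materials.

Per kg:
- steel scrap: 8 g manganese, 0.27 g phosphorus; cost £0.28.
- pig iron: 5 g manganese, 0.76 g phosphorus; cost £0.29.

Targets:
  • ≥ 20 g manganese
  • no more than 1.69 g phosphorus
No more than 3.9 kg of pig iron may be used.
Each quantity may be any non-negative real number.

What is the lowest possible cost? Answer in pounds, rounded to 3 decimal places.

£0.700

Treat it as an LP. Let x1 = kg of steel scrap, x2 = kg of pig iron.
Minimise 0.28x1 + 0.29x2 s.t.:
  8x1 + 5x2 ≥ 20   (manganese)
  0.27x1 + 0.76x2 ≤ 1.69   (phosphorus)
  x2 ≤ 3.9
  x1, x2 ≥ 0.
The cheapest feasible vertex uses only steel scrap; pig iron is not used. There the manganese constraint is tight.
Solving gives x1 = 2.5.
Total cost: 0.28·2.5 = 0.70000.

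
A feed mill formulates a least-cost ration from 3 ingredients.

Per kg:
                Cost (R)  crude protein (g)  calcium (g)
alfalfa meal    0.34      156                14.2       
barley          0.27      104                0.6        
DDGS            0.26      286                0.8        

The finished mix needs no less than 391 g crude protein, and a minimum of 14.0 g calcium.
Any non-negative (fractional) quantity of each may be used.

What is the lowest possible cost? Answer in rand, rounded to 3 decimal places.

R0.541

Set it up as a linear program. Let x1 = kg of alfalfa meal, x2 = kg of barley, x3 = kg of DDGS.
Minimise 0.34x1 + 0.27x2 + 0.26x3 s.t.:
  156x1 + 104x2 + 286x3 ≥ 391   (crude protein)
  14.2x1 + 0.6x2 + 0.8x3 ≥ 14   (calcium)
  x1, x2, x3 ≥ 0.
The minimum-cost mix takes nothing from barley — only alfalfa meal, DDGS. The crude protein and calcium requirements are met with equality.
That vertex is x1 = 0.9377, x3 = 0.8557.
Hence cost = 0.34·0.9377 + 0.26·0.8557 = R0.54130.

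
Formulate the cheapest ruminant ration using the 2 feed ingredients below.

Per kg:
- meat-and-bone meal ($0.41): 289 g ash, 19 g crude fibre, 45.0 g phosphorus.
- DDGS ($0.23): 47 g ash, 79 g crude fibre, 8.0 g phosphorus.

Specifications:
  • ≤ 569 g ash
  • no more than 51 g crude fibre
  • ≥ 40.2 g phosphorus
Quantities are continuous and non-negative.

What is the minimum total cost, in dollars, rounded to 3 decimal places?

Let x1 = kg of meat-and-bone meal, x2 = kg of DDGS.
Minimize 0.41x1 + 0.23x2 subject to:
  289x1 + 47x2 ≤ 569   (ash)
  19x1 + 79x2 ≤ 51   (crude fibre)
  45x1 + 8x2 ≥ 40.2   (phosphorus)
  x1, x2 ≥ 0.
The minimum-cost mix takes nothing from DDGS — only meat-and-bone meal. There the phosphorus constraint is tight.
So meat-and-bone meal = 0.8933 kg.
Total cost: 0.41·0.8933 = 0.36625.

$0.366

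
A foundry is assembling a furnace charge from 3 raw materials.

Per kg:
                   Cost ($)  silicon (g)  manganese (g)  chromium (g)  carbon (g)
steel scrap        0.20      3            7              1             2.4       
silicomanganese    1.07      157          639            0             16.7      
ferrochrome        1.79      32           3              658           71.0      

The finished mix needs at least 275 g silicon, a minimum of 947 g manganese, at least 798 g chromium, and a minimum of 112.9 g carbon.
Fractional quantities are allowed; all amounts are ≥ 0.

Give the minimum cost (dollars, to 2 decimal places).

$3.82

Let x1 = kg of steel scrap, x2 = kg of silicomanganese, x3 = kg of ferrochrome.
min 0.2x1 + 1.07x2 + 1.79x3 s.t.:
  3x1 + 157x2 + 32x3 ≥ 275   (silicon)
  7x1 + 639x2 + 3x3 ≥ 947   (manganese)
  1x1 + 658x3 ≥ 798   (chromium)
  2.4x1 + 16.7x2 + 71x3 ≥ 112.9   (carbon)
  x1, x2, x3 ≥ 0.
The cheapest feasible vertex uses only silicomanganese, ferrochrome; steel scrap is not used. Binding constraints: silicon and carbon.
Solving gives x2 = 1.499, x3 = 1.237.
Hence cost = 1.07·1.499 + 1.79·1.237 = $3.8182.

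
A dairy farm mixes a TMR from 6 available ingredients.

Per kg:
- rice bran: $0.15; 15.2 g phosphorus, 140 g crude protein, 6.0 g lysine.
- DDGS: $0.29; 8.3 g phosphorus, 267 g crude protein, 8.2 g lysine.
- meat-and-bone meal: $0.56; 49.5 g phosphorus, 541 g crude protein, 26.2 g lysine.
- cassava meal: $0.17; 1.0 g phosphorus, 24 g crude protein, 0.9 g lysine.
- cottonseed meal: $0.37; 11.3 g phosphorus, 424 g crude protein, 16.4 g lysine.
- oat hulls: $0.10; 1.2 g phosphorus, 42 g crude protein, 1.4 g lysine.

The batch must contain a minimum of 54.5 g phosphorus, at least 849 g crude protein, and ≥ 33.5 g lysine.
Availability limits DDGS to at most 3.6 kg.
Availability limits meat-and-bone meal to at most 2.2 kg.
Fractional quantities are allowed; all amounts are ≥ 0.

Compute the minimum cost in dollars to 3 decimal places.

Set it up as a linear program. Let x1 = kg of rice bran, x2 = kg of DDGS, x3 = kg of meat-and-bone meal, x4 = kg of cassava meal, x5 = kg of cottonseed meal, x6 = kg of oat hulls.
Minimise 0.15x1 + 0.29x2 + 0.56x3 + 0.17x4 + 0.37x5 + 0.1x6 subject to:
  15.2x1 + 8.3x2 + 49.5x3 + 1x4 + 11.3x5 + 1.2x6 ≥ 54.5   (phosphorus)
  140x1 + 267x2 + 541x3 + 24x4 + 424x5 + 42x6 ≥ 849   (crude protein)
  6x1 + 8.2x2 + 26.2x3 + 0.9x4 + 16.4x5 + 1.4x6 ≥ 33.5   (lysine)
  x2 ≤ 3.6
  x3 ≤ 2.2
  x1, x2, x3, x4, x5, x6 ≥ 0.
The optimal basis is {rice bran, cottonseed meal}; DDGS, meat-and-bone meal, cassava meal, oat hulls drop out. The phosphorus and crude protein requirements are met with equality.
That vertex is x1 = 2.779, x5 = 1.085.
Objective = 0.15·2.779 + 0.37·1.085 = 0.81830.

$0.818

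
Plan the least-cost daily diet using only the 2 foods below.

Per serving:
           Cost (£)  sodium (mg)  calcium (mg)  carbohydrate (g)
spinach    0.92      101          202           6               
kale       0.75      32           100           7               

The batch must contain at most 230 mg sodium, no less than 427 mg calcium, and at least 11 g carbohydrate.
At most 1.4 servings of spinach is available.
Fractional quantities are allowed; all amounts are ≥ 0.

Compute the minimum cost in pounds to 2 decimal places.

Let x1 = servings of spinach, x2 = servings of kale.
Minimize 0.92x1 + 0.75x2 s.t.:
  101x1 + 32x2 ≤ 230   (sodium)
  202x1 + 100x2 ≥ 427   (calcium)
  6x1 + 7x2 ≥ 11   (carbohydrate)
  x1 ≤ 1.4
  x1, x2 ≥ 0.
Both inputs are positive at the optimum. Binding constraints: calcium and the spinach cap.
Solving gives x1 = 1.4, x2 = 1.442.
Cost = 0.92·1.4 + 0.75·1.442 = 2.3695.

£2.37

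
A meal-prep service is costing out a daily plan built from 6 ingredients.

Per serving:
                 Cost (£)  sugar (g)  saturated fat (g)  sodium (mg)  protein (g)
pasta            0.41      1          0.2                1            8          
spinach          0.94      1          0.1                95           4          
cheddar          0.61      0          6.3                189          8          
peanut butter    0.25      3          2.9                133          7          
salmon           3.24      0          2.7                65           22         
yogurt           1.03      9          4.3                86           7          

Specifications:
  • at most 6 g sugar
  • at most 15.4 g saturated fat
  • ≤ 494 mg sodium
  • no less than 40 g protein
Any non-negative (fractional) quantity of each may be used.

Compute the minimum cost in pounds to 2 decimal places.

£2.00

Set it up as a linear program. Let x1 = servings of pasta, x2 = servings of spinach, x3 = servings of cheddar, x4 = servings of peanut butter, x5 = servings of salmon, x6 = servings of yogurt.
Minimize 0.41x1 + 0.94x2 + 0.61x3 + 0.25x4 + 3.24x5 + 1.03x6 subject to:
  1x1 + 1x2 + 3x4 + 9x6 ≤ 6   (sugar)
  0.2x1 + 0.1x2 + 6.3x3 + 2.9x4 + 2.7x5 + 4.3x6 ≤ 15.4   (saturated fat)
  1x1 + 95x2 + 189x3 + 133x4 + 65x5 + 86x6 ≤ 494   (sodium)
  8x1 + 4x2 + 8x3 + 7x4 + 22x5 + 7x6 ≥ 40   (protein)
  x1, x2, x3, x4, x5, x6 ≥ 0.
The cheapest feasible vertex uses only pasta, peanut butter; spinach, cheddar, salmon, yogurt are not used. The sugar and protein requirements are met with equality.
So pasta = 4.588 servings, peanut butter = 0.4706 servings.
Objective = 0.41·4.588 + 0.25·0.4706 = 1.9987.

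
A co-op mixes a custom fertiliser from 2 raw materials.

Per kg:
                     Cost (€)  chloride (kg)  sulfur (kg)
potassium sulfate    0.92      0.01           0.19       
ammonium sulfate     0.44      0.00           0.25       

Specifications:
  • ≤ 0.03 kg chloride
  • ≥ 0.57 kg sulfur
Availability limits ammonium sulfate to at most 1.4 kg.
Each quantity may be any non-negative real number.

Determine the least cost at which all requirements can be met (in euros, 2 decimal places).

Let x1 = kg of potassium sulfate, x2 = kg of ammonium sulfate.
min 0.92x1 + 0.44x2 with:
  0.01x1 ≤ 0.03   (chloride)
  0.19x1 + 0.25x2 ≥ 0.57   (sulfur)
  x2 ≤ 1.4
  x1, x2 ≥ 0.
Both inputs are positive at the optimum. There the sulfur and the ammonium sulfate cap constraints are tight.
Solving gives x1 = 1.158, x2 = 1.4.
Cost = 0.92·1.158 + 0.44·1.4 = 1.6814.

€1.68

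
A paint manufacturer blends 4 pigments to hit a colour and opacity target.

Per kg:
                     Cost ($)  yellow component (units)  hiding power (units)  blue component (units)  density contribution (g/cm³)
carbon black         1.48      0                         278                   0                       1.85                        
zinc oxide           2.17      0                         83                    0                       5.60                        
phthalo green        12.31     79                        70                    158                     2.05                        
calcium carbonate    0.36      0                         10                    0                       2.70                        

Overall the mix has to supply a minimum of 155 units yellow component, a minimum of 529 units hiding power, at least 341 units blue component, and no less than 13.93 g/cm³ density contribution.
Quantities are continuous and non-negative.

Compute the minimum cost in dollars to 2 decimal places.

Let x1 = kg of carbon black, x2 = kg of zinc oxide, x3 = kg of phthalo green, x4 = kg of calcium carbonate.
Minimise 1.48x1 + 2.17x2 + 12.31x3 + 0.36x4 with:
  79x3 ≥ 155   (yellow component)
  278x1 + 83x2 + 70x3 + 10x4 ≥ 529   (hiding power)
  158x3 ≥ 341   (blue component)
  1.85x1 + 5.6x2 + 2.05x3 + 2.7x4 ≥ 13.93   (density contribution)
  x1, x2, x3, x4 ≥ 0.
At the optimum only carbon black, phthalo green, calcium carbonate are positive (zinc oxide = 0). The hiding power, blue component, density contribution requirements are met with equality.
That vertex is x1 = 1.264, x3 = 2.158, x4 = 2.655.
Hence cost = 1.48·1.264 + 12.31·2.158 + 0.36·2.655 = $29.3915.

$29.39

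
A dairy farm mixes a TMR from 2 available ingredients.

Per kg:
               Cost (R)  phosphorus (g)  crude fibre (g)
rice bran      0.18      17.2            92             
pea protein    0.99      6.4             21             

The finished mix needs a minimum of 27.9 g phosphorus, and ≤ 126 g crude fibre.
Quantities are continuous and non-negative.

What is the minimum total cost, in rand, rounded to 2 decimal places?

This is a linear program. Let x1 = kg of rice bran, x2 = kg of pea protein.
min 0.18x1 + 0.99x2 with:
  17.2x1 + 6.4x2 ≥ 27.9   (phosphorus)
  92x1 + 21x2 ≤ 126   (crude fibre)
  x1, x2 ≥ 0.
Both inputs are positive at the optimum. Binding constraints: phosphorus and crude fibre.
So rice bran = 0.9688 kg, pea protein = 1.756 kg.
Total cost: 0.18·0.9688 + 0.99·1.756 = 1.9128.

R1.91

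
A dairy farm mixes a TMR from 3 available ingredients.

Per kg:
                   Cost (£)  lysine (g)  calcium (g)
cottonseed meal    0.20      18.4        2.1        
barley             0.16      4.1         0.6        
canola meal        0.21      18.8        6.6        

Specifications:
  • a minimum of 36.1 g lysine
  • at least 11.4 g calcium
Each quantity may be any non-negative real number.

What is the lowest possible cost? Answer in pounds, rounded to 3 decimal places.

£0.402

Set it up as a linear program. Let x1 = kg of cottonseed meal, x2 = kg of barley, x3 = kg of canola meal.
Minimize 0.2x1 + 0.16x2 + 0.21x3 s.t.:
  18.4x1 + 4.1x2 + 18.8x3 ≥ 36.1   (lysine)
  2.1x1 + 0.6x2 + 6.6x3 ≥ 11.4   (calcium)
  x1, x2, x3 ≥ 0.
The cheapest feasible vertex uses only cottonseed meal, canola meal; barley is not used. There the lysine and calcium constraints are tight.
So cottonseed meal = 0.2921 kg, canola meal = 1.634 kg.
Cost = 0.2·0.2921 + 0.21·1.634 = 0.40156.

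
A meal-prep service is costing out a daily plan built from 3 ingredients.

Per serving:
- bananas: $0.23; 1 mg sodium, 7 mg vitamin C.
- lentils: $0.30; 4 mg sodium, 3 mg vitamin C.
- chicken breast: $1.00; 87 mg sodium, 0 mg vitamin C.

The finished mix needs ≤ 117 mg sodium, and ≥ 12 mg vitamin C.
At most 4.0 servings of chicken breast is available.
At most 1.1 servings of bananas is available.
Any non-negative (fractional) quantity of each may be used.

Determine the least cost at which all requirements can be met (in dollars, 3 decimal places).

$0.683

Let x1 = servings of bananas, x2 = servings of lentils, x3 = servings of chicken breast.
Minimise 0.23x1 + 0.3x2 + 1x3 subject to:
  1x1 + 4x2 + 87x3 ≤ 117   (sodium)
  7x1 + 3x2 ≥ 12   (vitamin C)
  x3 ≤ 4
  x1 ≤ 1.1
  x1, x2, x3 ≥ 0.
The optimal basis is {bananas, lentils}; chicken breast drops out. The vitamin C and the bananas cap requirements are met with equality.
Solving gives x1 = 1.1, x2 = 1.433.
Cost = 0.23·1.1 + 0.3·1.433 = 0.68290.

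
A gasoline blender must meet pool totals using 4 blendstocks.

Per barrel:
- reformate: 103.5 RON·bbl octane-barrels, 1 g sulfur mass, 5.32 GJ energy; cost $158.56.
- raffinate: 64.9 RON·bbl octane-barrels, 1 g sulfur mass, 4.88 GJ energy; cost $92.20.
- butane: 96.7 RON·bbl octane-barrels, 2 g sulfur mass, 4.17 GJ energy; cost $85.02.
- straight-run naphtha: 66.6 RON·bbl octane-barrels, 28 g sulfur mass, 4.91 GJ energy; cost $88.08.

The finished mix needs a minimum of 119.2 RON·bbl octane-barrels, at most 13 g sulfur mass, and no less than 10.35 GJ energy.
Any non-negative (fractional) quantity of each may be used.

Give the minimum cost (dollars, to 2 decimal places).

$193.66

Let x1 = barrels of reformate, x2 = barrels of raffinate, x3 = barrels of butane, x4 = barrels of straight-run naphtha.
Minimize 158.56x1 + 92.2x2 + 85.02x3 + 88.08x4 s.t.:
  103.5x1 + 64.9x2 + 96.7x3 + 66.6x4 ≥ 119.2   (octane-barrels)
  1x1 + 1x2 + 2x3 + 28x4 ≤ 13   (sulfur mass)
  5.32x1 + 4.88x2 + 4.17x3 + 4.91x4 ≥ 10.35   (energy)
  x1, x2, x3, x4 ≥ 0.
At the optimum only raffinate, straight-run naphtha are positive (reformate, butane = 0). Binding constraints: sulfur mass and energy.
Solving gives x2 = 1.7154, x4 = 0.40302.
Total cost: 92.2·1.7154 + 88.08·0.40302 = 193.6579.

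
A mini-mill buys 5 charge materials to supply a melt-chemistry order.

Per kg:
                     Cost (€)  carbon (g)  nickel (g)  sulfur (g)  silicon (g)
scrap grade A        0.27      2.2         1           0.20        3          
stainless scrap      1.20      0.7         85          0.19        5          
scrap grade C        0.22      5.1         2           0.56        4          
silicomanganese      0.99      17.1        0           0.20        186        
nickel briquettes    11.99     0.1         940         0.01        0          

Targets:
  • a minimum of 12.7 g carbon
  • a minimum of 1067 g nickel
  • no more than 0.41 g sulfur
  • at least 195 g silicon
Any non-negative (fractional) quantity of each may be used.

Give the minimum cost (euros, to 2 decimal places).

€14.65

Treat it as an LP. Let x1 = kg of scrap grade A, x2 = kg of stainless scrap, x3 = kg of scrap grade C, x4 = kg of silicomanganese, x5 = kg of nickel briquettes.
min 0.27x1 + 1.2x2 + 0.22x3 + 0.99x4 + 11.99x5 subject to:
  2.2x1 + 0.7x2 + 5.1x3 + 17.1x4 + 0.1x5 ≥ 12.7   (carbon)
  1x1 + 85x2 + 2x3 + 940x5 ≥ 1067   (nickel)
  0.2x1 + 0.19x2 + 0.56x3 + 0.2x4 + 0.01x5 ≤ 0.41   (sulfur)
  3x1 + 5x2 + 4x3 + 186x4 ≥ 195   (silicon)
  x1, x2, x3, x4, x5 ≥ 0.
At the optimum only silicomanganese, nickel briquettes are positive (scrap grade A, stainless scrap, scrap grade C = 0). There the nickel and silicon constraints are tight.
Solving gives x4 = 1.048, x5 = 1.135.
Total cost: 0.99·1.048 + 11.99·1.135 = 14.6462.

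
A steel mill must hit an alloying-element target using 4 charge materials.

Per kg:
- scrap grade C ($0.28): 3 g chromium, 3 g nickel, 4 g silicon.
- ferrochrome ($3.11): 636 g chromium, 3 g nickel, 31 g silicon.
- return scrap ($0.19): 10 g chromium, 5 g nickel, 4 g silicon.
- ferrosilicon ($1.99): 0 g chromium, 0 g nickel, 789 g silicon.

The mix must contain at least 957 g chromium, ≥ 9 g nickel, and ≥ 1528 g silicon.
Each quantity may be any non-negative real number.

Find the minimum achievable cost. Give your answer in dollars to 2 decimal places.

$8.54

Treat it as an LP. Let x1 = kg of scrap grade C, x2 = kg of ferrochrome, x3 = kg of return scrap, x4 = kg of ferrosilicon.
Minimize 0.28x1 + 3.11x2 + 0.19x3 + 1.99x4 s.t.:
  3x1 + 636x2 + 10x3 ≥ 957   (chromium)
  3x1 + 3x2 + 5x3 ≥ 9   (nickel)
  4x1 + 31x2 + 4x3 + 789x4 ≥ 1528   (silicon)
  x1, x2, x3, x4 ≥ 0.
At the optimum only ferrochrome, return scrap, ferrosilicon are positive (scrap grade C = 0). Binding constraints: chromium, nickel, silicon.
Solving gives x2 = 1.4905, x3 = 0.90571, x4 = 1.8735.
Total cost: 3.11·1.4905 + 0.19·0.90571 + 1.99·1.8735 = 8.5358.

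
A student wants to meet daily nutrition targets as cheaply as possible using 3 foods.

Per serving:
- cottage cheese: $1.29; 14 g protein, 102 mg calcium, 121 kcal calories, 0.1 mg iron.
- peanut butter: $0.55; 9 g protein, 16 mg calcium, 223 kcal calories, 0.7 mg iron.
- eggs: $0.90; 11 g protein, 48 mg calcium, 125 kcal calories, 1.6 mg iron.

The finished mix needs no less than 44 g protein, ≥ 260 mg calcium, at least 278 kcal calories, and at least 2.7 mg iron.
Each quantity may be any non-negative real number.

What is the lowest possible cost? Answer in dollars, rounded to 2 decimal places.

This is a linear program. Let x1 = servings of cottage cheese, x2 = servings of peanut butter, x3 = servings of eggs.
min 1.29x1 + 0.55x2 + 0.9x3 with:
  14x1 + 9x2 + 11x3 ≥ 44   (protein)
  102x1 + 16x2 + 48x3 ≥ 260   (calcium)
  121x1 + 223x2 + 125x3 ≥ 278   (calories)
  0.1x1 + 0.7x2 + 1.6x3 ≥ 2.7   (iron)
  x1, x2, x3 ≥ 0.
All 3 inputs are positive at the optimum. Binding constraints: protein, calcium, iron.
So cottage cheese = 1.822 servings, peanut butter = 0.2814 servings, eggs = 1.451 servings.
Objective = 1.29·1.822 + 0.55·0.2814 + 0.9·1.451 = 3.8111.

$3.81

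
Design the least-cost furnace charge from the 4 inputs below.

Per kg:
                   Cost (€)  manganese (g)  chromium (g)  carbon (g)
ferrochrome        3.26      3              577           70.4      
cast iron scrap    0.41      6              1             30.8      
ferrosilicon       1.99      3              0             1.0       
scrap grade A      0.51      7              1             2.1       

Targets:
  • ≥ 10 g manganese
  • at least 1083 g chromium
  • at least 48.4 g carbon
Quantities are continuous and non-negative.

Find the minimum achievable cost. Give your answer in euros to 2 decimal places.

€6.41

Treat it as an LP. Let x1 = kg of ferrochrome, x2 = kg of cast iron scrap, x3 = kg of ferrosilicon, x4 = kg of scrap grade A.
Minimize 3.26x1 + 0.41x2 + 1.99x3 + 0.51x4 subject to:
  3x1 + 6x2 + 3x3 + 7x4 ≥ 10   (manganese)
  577x1 + 1x2 + 1x4 ≥ 1083   (chromium)
  70.4x1 + 30.8x2 + 1x3 + 2.1x4 ≥ 48.4   (carbon)
  x1, x2, x3, x4 ≥ 0.
The cheapest feasible vertex uses only ferrochrome, cast iron scrap; ferrosilicon, scrap grade A are not used. Binding constraints: manganese and chromium.
Optimal quantities: ferrochrome = 1.876 kg, cast iron scrap = 0.7288 kg.
Hence cost = 3.26·1.876 + 0.41·0.7288 = €6.4146.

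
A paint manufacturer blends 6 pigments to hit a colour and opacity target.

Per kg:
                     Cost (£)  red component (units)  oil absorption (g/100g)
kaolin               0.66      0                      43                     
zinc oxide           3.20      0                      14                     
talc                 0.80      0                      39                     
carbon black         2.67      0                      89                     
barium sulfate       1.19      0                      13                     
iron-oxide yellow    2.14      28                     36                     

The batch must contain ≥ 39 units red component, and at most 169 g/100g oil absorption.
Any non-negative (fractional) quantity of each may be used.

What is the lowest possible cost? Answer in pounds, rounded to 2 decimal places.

Let x1 = kg of kaolin, x2 = kg of zinc oxide, x3 = kg of talc, x4 = kg of carbon black, x5 = kg of barium sulfate, x6 = kg of iron-oxide yellow.
Minimize 0.66x1 + 3.2x2 + 0.8x3 + 2.67x4 + 1.19x5 + 2.14x6 with:
  28x6 ≥ 39   (red component)
  43x1 + 14x2 + 39x3 + 89x4 + 13x5 + 36x6 ≤ 169   (oil absorption)
  x1, x2, x3, x4, x5, x6 ≥ 0.
The minimum-cost mix takes nothing from kaolin, zinc oxide, talc, carbon black, barium sulfate — only iron-oxide yellow. There the red component constraint is tight.
That vertex is x6 = 1.393.
Hence cost = 2.14·1.393 = £2.9810.

£2.98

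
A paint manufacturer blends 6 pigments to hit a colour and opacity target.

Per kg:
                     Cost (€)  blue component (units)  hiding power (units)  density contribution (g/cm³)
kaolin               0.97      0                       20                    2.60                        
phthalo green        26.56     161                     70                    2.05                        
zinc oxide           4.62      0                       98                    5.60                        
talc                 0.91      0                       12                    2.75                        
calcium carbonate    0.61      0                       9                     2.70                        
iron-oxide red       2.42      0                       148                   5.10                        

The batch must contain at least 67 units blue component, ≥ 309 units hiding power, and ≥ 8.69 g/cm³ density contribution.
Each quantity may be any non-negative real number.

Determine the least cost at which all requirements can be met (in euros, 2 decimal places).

€15.63

Let x1 = kg of kaolin, x2 = kg of phthalo green, x3 = kg of zinc oxide, x4 = kg of talc, x5 = kg of calcium carbonate, x6 = kg of iron-oxide red.
Minimize 0.97x1 + 26.56x2 + 4.62x3 + 0.91x4 + 0.61x5 + 2.42x6 subject to:
  161x2 ≥ 67   (blue component)
  20x1 + 70x2 + 98x3 + 12x4 + 9x5 + 148x6 ≥ 309   (hiding power)
  2.6x1 + 2.05x2 + 5.6x3 + 2.75x4 + 2.7x5 + 5.1x6 ≥ 8.69   (density contribution)
  x1, x2, x3, x4, x5, x6 ≥ 0.
The optimal basis is {phthalo green, iron-oxide red}; kaolin, zinc oxide, talc, calcium carbonate drop out. There the blue component and hiding power constraints are tight.
Optimal quantities: phthalo green = 0.4161 kg, iron-oxide red = 1.891 kg.
Objective = 26.56·0.4161 + 2.42·1.891 = 15.6278.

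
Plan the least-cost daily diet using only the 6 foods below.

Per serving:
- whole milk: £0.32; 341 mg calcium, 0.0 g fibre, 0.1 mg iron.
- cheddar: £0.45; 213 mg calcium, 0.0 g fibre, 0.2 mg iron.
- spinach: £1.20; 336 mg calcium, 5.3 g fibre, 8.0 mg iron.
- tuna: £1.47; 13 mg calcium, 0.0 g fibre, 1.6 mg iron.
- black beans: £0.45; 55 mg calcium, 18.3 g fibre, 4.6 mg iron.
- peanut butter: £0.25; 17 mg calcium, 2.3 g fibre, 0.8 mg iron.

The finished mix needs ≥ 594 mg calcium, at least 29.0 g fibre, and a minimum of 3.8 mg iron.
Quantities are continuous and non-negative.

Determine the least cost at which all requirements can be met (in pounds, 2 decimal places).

This is a linear program. Let x1 = servings of whole milk, x2 = servings of cheddar, x3 = servings of spinach, x4 = servings of tuna, x5 = servings of black beans, x6 = servings of peanut butter.
Minimise 0.32x1 + 0.45x2 + 1.2x3 + 1.47x4 + 0.45x5 + 0.25x6 subject to:
  341x1 + 213x2 + 336x3 + 13x4 + 55x5 + 17x6 ≥ 594   (calcium)
  5.3x3 + 18.3x5 + 2.3x6 ≥ 29   (fibre)
  0.1x1 + 0.2x2 + 8x3 + 1.6x4 + 4.6x5 + 0.8x6 ≥ 3.8   (iron)
  x1, x2, x3, x4, x5, x6 ≥ 0.
At the optimum only whole milk, black beans are positive (cheddar, spinach, tuna, peanut butter = 0). The calcium and fibre requirements are met with equality.
That vertex is x1 = 1.486, x5 = 1.585.
Total cost: 0.32·1.486 + 0.45·1.585 = 1.1888.

£1.19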